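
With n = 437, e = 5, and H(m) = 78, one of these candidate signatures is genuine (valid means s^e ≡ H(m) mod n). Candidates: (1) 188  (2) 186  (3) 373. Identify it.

Candidate 1: Squares mod 437: 188^1≡188, 188^2≡384, 188^4≡187; 5 = 4 + 1, so 188^5 ≡ 187·188 ≡ 196 (mod 437)
Candidate 2: Squares mod 437: 186^1≡186, 186^2≡73, 186^4≡85; 5 = 4 + 1, so 186^5 ≡ 85·186 ≡ 78 (mod 437)
  → matches H(m) = 78
Candidate 3: Squares mod 437: 373^1≡373, 373^2≡163, 373^4≡349; 5 = 4 + 1, so 373^5 ≡ 349·373 ≡ 388 (mod 437)

2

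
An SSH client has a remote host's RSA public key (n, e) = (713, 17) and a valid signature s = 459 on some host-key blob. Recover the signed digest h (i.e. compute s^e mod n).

Squares mod 713: s^1≡459, s^2≡346, s^4≡645, s^8≡346, s^16≡645
17 = 16 + 1, so s^17 ≡ 645·459 ≡ 160 (mod 713)

160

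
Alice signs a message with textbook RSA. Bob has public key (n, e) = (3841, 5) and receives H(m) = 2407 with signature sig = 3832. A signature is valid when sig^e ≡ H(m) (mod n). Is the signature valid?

valid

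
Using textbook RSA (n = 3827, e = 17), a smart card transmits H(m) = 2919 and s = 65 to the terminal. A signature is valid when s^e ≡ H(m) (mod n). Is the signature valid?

s^2 ≡ 65^2 = 4225 ≡ 398
s^4 ≡ 398^2 = 158404 ≡ 1497
s^8 ≡ 1497^2 = 2241009 ≡ 2214
s^16 ≡ 2214^2 = 4901796 ≡ 3236
17 = 16 + 1, so s^17 ≡ 3236·65 ≡ 3682 (mod 3827)
The recovered value 3682 does not match the digest 2919.

invalid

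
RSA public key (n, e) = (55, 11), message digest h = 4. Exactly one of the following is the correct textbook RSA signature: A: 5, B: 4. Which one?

B

Candidate A: 5^11 mod 55 = 5
Candidate B: 4^11 mod 55 = 4
  → matches h = 4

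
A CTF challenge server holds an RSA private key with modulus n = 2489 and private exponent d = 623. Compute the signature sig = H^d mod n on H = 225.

1605

H^2 ≡ 225^2 = 50625 ≡ 845
H^4 ≡ 845^2 = 714025 ≡ 2171
H^8 ≡ 2171^2 = 4713241 ≡ 1564
H^16 ≡ 1564^2 = 2446096 ≡ 1898
H^32 ≡ 1898^2 = 3602404 ≡ 821
H^64 ≡ 821^2 = 674041 ≡ 2011
H^128 ≡ 2011^2 = 4044121 ≡ 1985
H^256 ≡ 1985^2 = 3940225 ≡ 138
H^512 ≡ 138^2 = 19044 ≡ 1621
623 = 512 + 64 + 32 + 8 + 4 + 2 + 1, so H^623 ≡ 1621·2011·821·1564·2171·845·225 ≡ 1605 (mod 2489)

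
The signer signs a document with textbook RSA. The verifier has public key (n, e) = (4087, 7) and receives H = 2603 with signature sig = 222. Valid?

Squares mod 4087: sig^1≡222, sig^2≡240, sig^4≡382
7 = 4 + 2 + 1, so sig^7 ≡ 382·240·222 ≡ 3787 (mod 4087)
3787 ≠ 2603, so verification fails.

no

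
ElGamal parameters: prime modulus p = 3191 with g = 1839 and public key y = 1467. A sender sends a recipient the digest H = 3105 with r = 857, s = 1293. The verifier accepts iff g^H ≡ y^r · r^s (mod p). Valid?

Left side g^H mod p:
1839^2 = 3381921 ≡ 2652
1839^4 ≡ 2652^2 = 7033104 ≡ 140
1839^8 ≡ 140^2 = 19600 ≡ 454
1839^16 ≡ 454^2 = 206116 ≡ 1892
1839^32 ≡ 1892^2 = 3579664 ≡ 2553
1839^64 ≡ 2553^2 = 6517809 ≡ 1787
1839^128 ≡ 1787^2 = 3193369 ≡ 2369
1839^256 ≡ 2369^2 = 5612161 ≡ 2383
1839^512 ≡ 2383^2 = 5678689 ≡ 1900
1839^1024 ≡ 1900^2 = 3610000 ≡ 979
1839^2048 ≡ 979^2 = 958441 ≡ 1141
3105 = 2048 + 1024 + 32 + 1, so 1839^3105 ≡ 1141·979·2553·1839 ≡ 1865 (mod 3191)
Right side y^r · r^s mod p:
1467^2 = 2152089 ≡ 1355
1467^4 ≡ 1355^2 = 1836025 ≡ 1200
1467^8 ≡ 1200^2 = 1440000 ≡ 859
1467^16 ≡ 859^2 = 737881 ≡ 760
1467^32 ≡ 760^2 = 577600 ≡ 29
1467^64 ≡ 29^2 = 841
1467^128 ≡ 841^2 = 707281 ≡ 2070
1467^256 ≡ 2070^2 = 4284900 ≡ 2578
1467^512 ≡ 2578^2 = 6646084 ≡ 2422
857 = 512 + 256 + 64 + 16 + 8 + 1, so 1467^857 ≡ 2422·2578·841·760·859·1467 ≡ 2546 (mod 3191)
857^2 = 734449 ≡ 519
857^4 ≡ 519^2 = 269361 ≡ 1317
857^8 ≡ 1317^2 = 1734489 ≡ 1776
857^16 ≡ 1776^2 = 3154176 ≡ 1468
857^32 ≡ 1468^2 = 2155024 ≡ 1099
857^64 ≡ 1099^2 = 1207801 ≡ 1603
857^128 ≡ 1603^2 = 2569609 ≡ 854
857^256 ≡ 854^2 = 729316 ≡ 1768
857^512 ≡ 1768^2 = 3125824 ≡ 1835
857^1024 ≡ 1835^2 = 3367225 ≡ 720
1293 = 1024 + 256 + 8 + 4 + 1, so 857^1293 ≡ 720·1768·1776·1317·857 ≡ 1938 (mod 3191)
2546·1938 = 4934148 ≡ 862 (mod 3191)
1865 ≠ 862, so verification fails.

no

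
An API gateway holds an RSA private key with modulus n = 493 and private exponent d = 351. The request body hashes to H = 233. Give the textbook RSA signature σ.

H^2 ≡ 233^2 = 54289 ≡ 59
H^4 ≡ 59^2 = 3481 ≡ 30
H^8 ≡ 30^2 = 900 ≡ 407
H^16 ≡ 407^2 = 165649 ≡ 1
H^32 ≡ 1^2 = 1
H^64 ≡ 1^2 = 1
H^128 ≡ 1^2 = 1
H^256 ≡ 1^2 = 1
351 = 256 + 64 + 16 + 8 + 4 + 2 + 1, so H^351 ≡ 1·1·1·407·30·59·233 ≡ 146 (mod 493)

146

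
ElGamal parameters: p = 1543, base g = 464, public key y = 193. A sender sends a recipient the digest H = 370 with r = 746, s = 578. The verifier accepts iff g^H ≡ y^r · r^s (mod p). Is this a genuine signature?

Left side g^H mod p:
464^2 = 215296 ≡ 819
464^4 ≡ 819^2 = 670761 ≡ 1099
464^8 ≡ 1099^2 = 1207801 ≡ 1175
464^16 ≡ 1175^2 = 1380625 ≡ 1183
464^32 ≡ 1183^2 = 1399489 ≡ 1531
464^64 ≡ 1531^2 = 2343961 ≡ 144
464^128 ≡ 144^2 = 20736 ≡ 677
464^256 ≡ 677^2 = 458329 ≡ 58
370 = 256 + 64 + 32 + 16 + 2, so 464^370 ≡ 58·144·1531·1183·819 ≡ 241 (mod 1543)
Right side y^r · r^s mod p:
193^2 = 37249 ≡ 217
193^4 ≡ 217^2 = 47089 ≡ 799
193^8 ≡ 799^2 = 638401 ≡ 1142
193^16 ≡ 1142^2 = 1304164 ≡ 329
193^32 ≡ 329^2 = 108241 ≡ 231
193^64 ≡ 231^2 = 53361 ≡ 899
193^128 ≡ 899^2 = 808201 ≡ 1212
193^256 ≡ 1212^2 = 1468944 ≡ 8
193^512 ≡ 8^2 = 64
746 = 512 + 128 + 64 + 32 + 8 + 2, so 193^746 ≡ 64·1212·899·231·1142·217 ≡ 614 (mod 1543)
746^2 = 556516 ≡ 1036
746^4 ≡ 1036^2 = 1073296 ≡ 911
746^8 ≡ 911^2 = 829921 ≡ 1330
746^16 ≡ 1330^2 = 1768900 ≡ 622
746^32 ≡ 622^2 = 386884 ≡ 1134
746^64 ≡ 1134^2 = 1285956 ≡ 637
746^128 ≡ 637^2 = 405769 ≡ 1503
746^256 ≡ 1503^2 = 2259009 ≡ 57
746^512 ≡ 57^2 = 3249 ≡ 163
578 = 512 + 64 + 2, so 746^578 ≡ 163·637·1036 ≡ 214 (mod 1543)
614·214 = 131396 ≡ 241 (mod 1543)
241 ≡ 241 (mod 1543), so the signature is genuine.

genuine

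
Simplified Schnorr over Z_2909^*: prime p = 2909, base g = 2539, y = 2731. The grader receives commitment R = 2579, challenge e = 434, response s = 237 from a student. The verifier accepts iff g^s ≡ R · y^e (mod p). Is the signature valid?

g^s mod p:
Squares mod 2909: 2539^1≡2539, 2539^2≡177, 2539^4≡2239, 2539^8≡914, 2539^16≡513, 2539^32≡1359, 2539^64≡2575, 2539^128≡1014
237 = 128 + 64 + 32 + 8 + 4 + 1, so 2539^237 ≡ 1014·2575·1359·914·2239·2539 ≡ 2401 (mod 2909)
R · y^e mod p:
Squares mod 2909: 2731^1≡2731, 2731^2≡2594, 2731^4≡319, 2731^8≡2855, 2731^16≡7, 2731^32≡49, 2731^64≡2401, 2731^128≡2072, 2731^256≡2409
434 = 256 + 128 + 32 + 16 + 2, so 2731^434 ≡ 2409·2072·49·7·2594 ≡ 248 (mod 2909)
2579·248 = 639592 ≡ 2521 (mod 2909)
2401 ≠ 2521; the check fails.

invalid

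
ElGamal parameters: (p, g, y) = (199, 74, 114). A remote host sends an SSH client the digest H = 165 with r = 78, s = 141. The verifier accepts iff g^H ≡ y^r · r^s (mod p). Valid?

yes

Left side g^H mod p:
74^165 mod 199 = 198
Right side y^r · r^s mod p:
114^78 mod 199 = 114
78^141 mod 199 = 96
114·96 = 10944 ≡ 198 (mod 199)
198 ≡ 198 (mod 199), so the signature is genuine.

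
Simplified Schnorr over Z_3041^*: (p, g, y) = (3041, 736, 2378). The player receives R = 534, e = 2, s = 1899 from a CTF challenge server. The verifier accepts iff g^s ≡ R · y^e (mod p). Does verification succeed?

fails

g^s mod p:
Squares mod 3041: 736^1≡736, 736^2≡398, 736^4≡272, 736^8≡1000, 736^16≡2552, 736^32≡1923, 736^64≡73, 736^128≡2288, 736^256≡1383, 736^512≡2941, 736^1024≡877
1899 = 1024 + 512 + 256 + 64 + 32 + 8 + 2 + 1, so 736^1899 ≡ 877·2941·1383·73·1923·1000·398·736 ≡ 1293 (mod 3041)
R · y^e mod p:
Squares mod 3041: 2378^1≡2378, 2378^2≡1665
2378^2 ≡ 1665 (mod 3041)
534·1665 = 889110 ≡ 1138 (mod 3041)
1293 ≠ 1138; the check fails.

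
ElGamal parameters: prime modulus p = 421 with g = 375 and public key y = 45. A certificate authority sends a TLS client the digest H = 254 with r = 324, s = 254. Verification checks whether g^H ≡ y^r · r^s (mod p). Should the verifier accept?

reject

Left side g^H mod p:
Squares mod 421: 375^1≡375, 375^2≡11, 375^4≡121, 375^8≡327, 375^16≡416, 375^32≡25, 375^64≡204, 375^128≡358
254 = 128 + 64 + 32 + 16 + 8 + 4 + 2, so 375^254 ≡ 358·204·25·416·327·121·11 ≡ 246 (mod 421)
Right side y^r · r^s mod p:
Squares mod 421: 45^1≡45, 45^2≡341, 45^4≡85, 45^8≡68, 45^16≡414, 45^32≡49, 45^64≡296, 45^128≡48, 45^256≡199
324 = 256 + 64 + 4, so 45^324 ≡ 199·296·85 ≡ 308 (mod 421)
Squares mod 421: 324^1≡324, 324^2≡147, 324^4≡138, 324^8≡99, 324^16≡118, 324^32≡31, 324^64≡119, 324^128≡268
254 = 128 + 64 + 32 + 16 + 8 + 4 + 2, so 324^254 ≡ 268·119·31·118·99·138·147 ≡ 417 (mod 421)
308·417 = 128436 ≡ 31 (mod 421)
246 ≠ 31, so verification fails.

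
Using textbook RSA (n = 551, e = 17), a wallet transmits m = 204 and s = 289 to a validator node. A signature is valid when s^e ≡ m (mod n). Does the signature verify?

does not verify

Squares mod 551: s^1≡289, s^2≡320, s^4≡465, s^8≡233, s^16≡291
17 = 16 + 1, so s^17 ≡ 291·289 ≡ 347 (mod 551)
s^17 mod 551 = 347, but m = 204.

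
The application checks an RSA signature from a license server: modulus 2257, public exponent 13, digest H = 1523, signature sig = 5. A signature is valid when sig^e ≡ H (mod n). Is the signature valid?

Squares mod 2257: sig^1≡5, sig^2≡25, sig^4≡625, sig^8≡164
13 = 8 + 4 + 1, so sig^13 ≡ 164·625·5 ≡ 161 (mod 2257)
161 ≠ 1523, so verification fails.

invalid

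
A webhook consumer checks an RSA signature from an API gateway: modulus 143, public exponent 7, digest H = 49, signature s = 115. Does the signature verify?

does not verify

s^2 ≡ 115^2 = 13225 ≡ 69
s^4 ≡ 69^2 = 4761 ≡ 42
7 = 4 + 2 + 1, so s^7 ≡ 42·69·115 ≡ 80 (mod 143)
s^7 mod 143 = 80, but H = 49.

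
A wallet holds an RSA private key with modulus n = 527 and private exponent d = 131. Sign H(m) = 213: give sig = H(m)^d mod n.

151

(H(m))^131 mod 527 = 151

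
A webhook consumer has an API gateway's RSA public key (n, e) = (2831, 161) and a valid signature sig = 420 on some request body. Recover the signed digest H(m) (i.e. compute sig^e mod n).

200

Squares mod 2831: sig^1≡420, sig^2≡878, sig^4≡852, sig^8≡1168, sig^16≡2513, sig^32≡2039, sig^64≡1613, sig^128≡80
161 = 128 + 32 + 1, so sig^161 ≡ 80·2039·420 ≡ 200 (mod 2831)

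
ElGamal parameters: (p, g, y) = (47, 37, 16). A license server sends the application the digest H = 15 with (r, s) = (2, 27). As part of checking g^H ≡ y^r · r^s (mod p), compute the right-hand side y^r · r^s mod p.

16^2 mod 47 = 21
2^27 mod 47 = 16
y^r · r^s ≡ 21·16 = 336 ≡ 7 (mod 47)

7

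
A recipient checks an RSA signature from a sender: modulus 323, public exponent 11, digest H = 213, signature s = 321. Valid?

yes

Squares mod 323: s^1≡321, s^2≡4, s^4≡16, s^8≡256
11 = 8 + 2 + 1, so s^11 ≡ 256·4·321 ≡ 213 (mod 323)
s^11 mod 323 = 213 matches H.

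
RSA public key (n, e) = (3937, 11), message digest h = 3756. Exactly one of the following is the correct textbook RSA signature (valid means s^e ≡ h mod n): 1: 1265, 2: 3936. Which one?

Candidate 1: 1265^2 = 1600225 ≡ 1803; 1265^4 ≡ 1803^2 = 3250809 ≡ 2784; 1265^8 ≡ 2784^2 = 7750656 ≡ 2640; 11 = 8 + 2 + 1, so 1265^11 ≡ 2640·1803·1265 ≡ 3756 (mod 3937)
  → matches h = 3756
Candidate 2: 3936^2 = 15492096 ≡ 1; 3936^4 ≡ 1^2 = 1; 3936^8 ≡ 1^2 = 1; 11 = 8 + 2 + 1, so 3936^11 ≡ 1·1·3936 ≡ 3936 (mod 3937)

1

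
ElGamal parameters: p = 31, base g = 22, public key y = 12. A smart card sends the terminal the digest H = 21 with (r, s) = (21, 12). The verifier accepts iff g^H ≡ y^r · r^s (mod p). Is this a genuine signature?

Left side g^H mod p:
22^2 = 484 ≡ 19
22^4 ≡ 19^2 = 361 ≡ 20
22^8 ≡ 20^2 = 400 ≡ 28
22^16 ≡ 28^2 = 784 ≡ 9
21 = 16 + 4 + 1, so 22^21 ≡ 9·20·22 ≡ 23 (mod 31)
Right side y^r · r^s mod p:
12^2 = 144 ≡ 20
12^4 ≡ 20^2 = 400 ≡ 28
12^8 ≡ 28^2 = 784 ≡ 9
12^16 ≡ 9^2 = 81 ≡ 19
21 = 16 + 4 + 1, so 12^21 ≡ 19·28·12 ≡ 29 (mod 31)
21^2 = 441 ≡ 7
21^4 ≡ 7^2 = 49 ≡ 18
21^8 ≡ 18^2 = 324 ≡ 14
12 = 8 + 4, so 21^12 ≡ 14·18 ≡ 4 (mod 31)
29·4 = 116 ≡ 23 (mod 31)
23 ≡ 23 (mod 31), so the signature is genuine.

genuine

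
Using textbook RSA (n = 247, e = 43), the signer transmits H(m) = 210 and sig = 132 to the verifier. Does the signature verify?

does not verify

sig^2 ≡ 132^2 = 17424 ≡ 134
sig^4 ≡ 134^2 = 17956 ≡ 172
sig^8 ≡ 172^2 = 29584 ≡ 191
sig^16 ≡ 191^2 = 36481 ≡ 172
sig^32 ≡ 172^2 = 29584 ≡ 191
43 = 32 + 8 + 2 + 1, so sig^43 ≡ 191·191·134·132 ≡ 37 (mod 247)
37 ≠ 210, so verification fails.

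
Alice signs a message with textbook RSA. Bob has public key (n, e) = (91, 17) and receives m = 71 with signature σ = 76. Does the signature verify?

σ^17 mod 91 = 20
σ^17 mod 91 = 20, but m = 71.

does not verify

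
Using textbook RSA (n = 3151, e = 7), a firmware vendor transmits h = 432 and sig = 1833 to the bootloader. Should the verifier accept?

Squares mod 3151: sig^1≡1833, sig^2≡923, sig^4≡1159
7 = 4 + 2 + 1, so sig^7 ≡ 1159·923·1833 ≡ 432 (mod 3151)
432 = h, so the signature checks out.

accept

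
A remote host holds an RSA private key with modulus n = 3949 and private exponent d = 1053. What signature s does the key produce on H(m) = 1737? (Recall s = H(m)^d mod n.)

2045

(H(m))^2 ≡ 1737^2 = 3017169 ≡ 133
(H(m))^4 ≡ 133^2 = 17689 ≡ 1893
(H(m))^8 ≡ 1893^2 = 3583449 ≡ 1706
(H(m))^16 ≡ 1706^2 = 2910436 ≡ 23
(H(m))^32 ≡ 23^2 = 529
(H(m))^64 ≡ 529^2 = 279841 ≡ 3411
(H(m))^128 ≡ 3411^2 = 11634921 ≡ 1167
(H(m))^256 ≡ 1167^2 = 1361889 ≡ 3433
(H(m))^512 ≡ 3433^2 = 11785489 ≡ 1673
(H(m))^1024 ≡ 1673^2 = 2798929 ≡ 3037
1053 = 1024 + 16 + 8 + 4 + 1, so (H(m))^1053 ≡ 3037·23·1706·1893·1737 ≡ 2045 (mod 3949)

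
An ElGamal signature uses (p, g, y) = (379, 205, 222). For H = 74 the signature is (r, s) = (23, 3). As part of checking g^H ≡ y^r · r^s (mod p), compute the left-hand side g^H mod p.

Squares mod 379: 205^1≡205, 205^2≡335, 205^4≡41, 205^8≡165, 205^16≡316, 205^32≡179, 205^64≡205
74 = 64 + 8 + 2, so 205^74 ≡ 205·165·335 ≡ 33 (mod 379)

33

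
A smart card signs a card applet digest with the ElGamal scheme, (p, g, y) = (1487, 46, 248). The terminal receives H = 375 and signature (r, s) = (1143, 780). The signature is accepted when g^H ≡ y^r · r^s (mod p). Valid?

Left side g^H mod p:
46^2 = 2116 ≡ 629
46^4 ≡ 629^2 = 395641 ≡ 99
46^8 ≡ 99^2 = 9801 ≡ 879
46^16 ≡ 879^2 = 772641 ≡ 888
46^32 ≡ 888^2 = 788544 ≡ 434
46^64 ≡ 434^2 = 188356 ≡ 994
46^128 ≡ 994^2 = 988036 ≡ 668
46^256 ≡ 668^2 = 446224 ≡ 124
375 = 256 + 64 + 32 + 16 + 4 + 2 + 1, so 46^375 ≡ 124·994·434·888·99·629·46 ≡ 755 (mod 1487)
Right side y^r · r^s mod p:
248^2 = 61504 ≡ 537
248^4 ≡ 537^2 = 288369 ≡ 1378
248^8 ≡ 1378^2 = 1898884 ≡ 1472
248^16 ≡ 1472^2 = 2166784 ≡ 225
248^32 ≡ 225^2 = 50625 ≡ 67
248^64 ≡ 67^2 = 4489 ≡ 28
248^128 ≡ 28^2 = 784
248^256 ≡ 784^2 = 614656 ≡ 525
248^512 ≡ 525^2 = 275625 ≡ 530
248^1024 ≡ 530^2 = 280900 ≡ 1344
1143 = 1024 + 64 + 32 + 16 + 4 + 2 + 1, so 248^1143 ≡ 1344·28·67·225·1378·537·248 ≡ 1127 (mod 1487)
1143^2 = 1306449 ≡ 863
1143^4 ≡ 863^2 = 744769 ≡ 1269
1143^8 ≡ 1269^2 = 1610361 ≡ 1427
1143^16 ≡ 1427^2 = 2036329 ≡ 626
1143^32 ≡ 626^2 = 391876 ≡ 795
1143^64 ≡ 795^2 = 632025 ≡ 50
1143^128 ≡ 50^2 = 2500 ≡ 1013
1143^256 ≡ 1013^2 = 1026169 ≡ 139
1143^512 ≡ 139^2 = 19321 ≡ 1477
780 = 512 + 256 + 8 + 4, so 1143^780 ≡ 1477·139·1427·1269 ≡ 349 (mod 1487)
1127·349 = 393323 ≡ 755 (mod 1487)
755 ≡ 755 (mod 1487), so the signature is genuine.

yes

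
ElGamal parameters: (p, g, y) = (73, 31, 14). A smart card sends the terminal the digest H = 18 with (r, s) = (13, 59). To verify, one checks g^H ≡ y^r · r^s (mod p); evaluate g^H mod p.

46

Squares mod 73: 31^1≡31, 31^2≡12, 31^4≡71, 31^8≡4, 31^16≡16
18 = 16 + 2, so 31^18 ≡ 16·12 ≡ 46 (mod 73)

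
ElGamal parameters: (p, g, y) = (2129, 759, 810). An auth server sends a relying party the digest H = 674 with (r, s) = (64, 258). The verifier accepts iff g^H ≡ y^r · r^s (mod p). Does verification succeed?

passes

Left side g^H mod p:
759^2 = 576081 ≡ 1251
759^4 ≡ 1251^2 = 1565001 ≡ 186
759^8 ≡ 186^2 = 34596 ≡ 532
759^16 ≡ 532^2 = 283024 ≡ 1996
759^32 ≡ 1996^2 = 3984016 ≡ 657
759^64 ≡ 657^2 = 431649 ≡ 1591
759^128 ≡ 1591^2 = 2531281 ≡ 2029
759^256 ≡ 2029^2 = 4116841 ≡ 1484
759^512 ≡ 1484^2 = 2202256 ≡ 870
674 = 512 + 128 + 32 + 2, so 759^674 ≡ 870·2029·657·1251 ≡ 722 (mod 2129)
Right side y^r · r^s mod p:
810^2 = 656100 ≡ 368
810^4 ≡ 368^2 = 135424 ≡ 1297
810^8 ≡ 1297^2 = 1682209 ≡ 299
810^16 ≡ 299^2 = 89401 ≡ 2112
810^32 ≡ 2112^2 = 4460544 ≡ 289
810^64 ≡ 289^2 = 83521 ≡ 490
64^2 = 4096 ≡ 1967
64^4 ≡ 1967^2 = 3869089 ≡ 696
64^8 ≡ 696^2 = 484416 ≡ 1133
64^16 ≡ 1133^2 = 1283689 ≡ 2031
64^32 ≡ 2031^2 = 4124961 ≡ 1088
64^64 ≡ 1088^2 = 1183744 ≡ 20
64^128 ≡ 20^2 = 400
64^256 ≡ 400^2 = 160000 ≡ 325
258 = 256 + 2, so 64^258 ≡ 325·1967 ≡ 575 (mod 2129)
490·575 = 281750 ≡ 722 (mod 2129)
722 ≡ 722 (mod 2129), so the signature is genuine.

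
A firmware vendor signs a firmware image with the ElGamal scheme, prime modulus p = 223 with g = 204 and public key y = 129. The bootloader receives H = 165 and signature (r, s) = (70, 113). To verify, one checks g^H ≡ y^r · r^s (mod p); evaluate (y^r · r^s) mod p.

129^2 = 16641 ≡ 139
129^4 ≡ 139^2 = 19321 ≡ 143
129^8 ≡ 143^2 = 20449 ≡ 156
129^16 ≡ 156^2 = 24336 ≡ 29
129^32 ≡ 29^2 = 841 ≡ 172
129^64 ≡ 172^2 = 29584 ≡ 148
70 = 64 + 4 + 2, so 129^70 ≡ 148·143·139 ≡ 203 (mod 223)
70^2 = 4900 ≡ 217
70^4 ≡ 217^2 = 47089 ≡ 36
70^8 ≡ 36^2 = 1296 ≡ 181
70^16 ≡ 181^2 = 32761 ≡ 203
70^32 ≡ 203^2 = 41209 ≡ 177
70^64 ≡ 177^2 = 31329 ≡ 109
113 = 64 + 32 + 16 + 1, so 70^113 ≡ 109·177·203·70 ≡ 6 (mod 223)
y^r · r^s ≡ 203·6 = 1218 ≡ 103 (mod 223)

103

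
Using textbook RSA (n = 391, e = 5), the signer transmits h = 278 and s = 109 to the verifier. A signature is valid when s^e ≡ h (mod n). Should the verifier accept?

s^2 ≡ 109^2 = 11881 ≡ 151
s^4 ≡ 151^2 = 22801 ≡ 123
5 = 4 + 1, so s^5 ≡ 123·109 ≡ 113 (mod 391)
113 ≠ 278, so verification fails.

reject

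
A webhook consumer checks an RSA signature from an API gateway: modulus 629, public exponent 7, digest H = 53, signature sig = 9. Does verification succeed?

passes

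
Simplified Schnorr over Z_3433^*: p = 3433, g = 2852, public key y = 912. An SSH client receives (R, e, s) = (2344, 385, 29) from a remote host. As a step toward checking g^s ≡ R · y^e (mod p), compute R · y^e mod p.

1471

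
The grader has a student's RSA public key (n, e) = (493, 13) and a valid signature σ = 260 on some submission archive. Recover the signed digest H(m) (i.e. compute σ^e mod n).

Squares mod 493: σ^1≡260, σ^2≡59, σ^4≡30, σ^8≡407
13 = 8 + 4 + 1, so σ^13 ≡ 407·30·260 ≡ 173 (mod 493)

173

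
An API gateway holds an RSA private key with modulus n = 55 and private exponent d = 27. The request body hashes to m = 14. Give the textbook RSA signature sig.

Squares mod 55: m^1≡14, m^2≡31, m^4≡26, m^8≡16, m^16≡36
27 = 16 + 8 + 2 + 1, so m^27 ≡ 36·16·31·14 ≡ 9 (mod 55)

9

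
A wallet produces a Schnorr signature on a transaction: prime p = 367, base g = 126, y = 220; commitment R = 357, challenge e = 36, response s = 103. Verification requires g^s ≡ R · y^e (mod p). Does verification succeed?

passes

g^s mod p:
126^2 = 15876 ≡ 95
126^4 ≡ 95^2 = 9025 ≡ 217
126^8 ≡ 217^2 = 47089 ≡ 113
126^16 ≡ 113^2 = 12769 ≡ 291
126^32 ≡ 291^2 = 84681 ≡ 271
126^64 ≡ 271^2 = 73441 ≡ 41
103 = 64 + 32 + 4 + 2 + 1, so 126^103 ≡ 41·271·217·95·126 ≡ 210 (mod 367)
R · y^e mod p:
220^2 = 48400 ≡ 323
220^4 ≡ 323^2 = 104329 ≡ 101
220^8 ≡ 101^2 = 10201 ≡ 292
220^16 ≡ 292^2 = 85264 ≡ 120
220^32 ≡ 120^2 = 14400 ≡ 87
36 = 32 + 4, so 220^36 ≡ 87·101 ≡ 346 (mod 367)
357·346 = 123522 ≡ 210 (mod 367)
210 ≡ 210 (mod 367); signature holds.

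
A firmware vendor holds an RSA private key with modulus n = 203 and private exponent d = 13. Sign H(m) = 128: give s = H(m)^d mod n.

Squares mod 203: (H(m))^1≡128, (H(m))^2≡144, (H(m))^4≡30, (H(m))^8≡88
13 = 8 + 4 + 1, so (H(m))^13 ≡ 88·30·128 ≡ 128 (mod 203)

128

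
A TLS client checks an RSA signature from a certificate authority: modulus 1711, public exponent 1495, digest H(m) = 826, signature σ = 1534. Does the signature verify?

σ^2 ≡ 1534^2 = 2353156 ≡ 531
σ^4 ≡ 531^2 = 281961 ≡ 1357
σ^8 ≡ 1357^2 = 1841449 ≡ 413
σ^16 ≡ 413^2 = 170569 ≡ 1180
σ^32 ≡ 1180^2 = 1392400 ≡ 1357
σ^64 ≡ 1357^2 = 1841449 ≡ 413
σ^128 ≡ 413^2 = 170569 ≡ 1180
σ^256 ≡ 1180^2 = 1392400 ≡ 1357
σ^512 ≡ 1357^2 = 1841449 ≡ 413
σ^1024 ≡ 413^2 = 170569 ≡ 1180
1495 = 1024 + 256 + 128 + 64 + 16 + 4 + 2 + 1, so σ^1495 ≡ 1180·1357·1180·413·1180·1357·531·1534 ≡ 826 (mod 1711)
σ^1495 mod 1711 = 826 matches H(m).

verifies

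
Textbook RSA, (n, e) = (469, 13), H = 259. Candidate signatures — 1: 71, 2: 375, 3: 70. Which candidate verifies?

3

Candidate 1: Squares mod 469: 71^1≡71, 71^2≡351, 71^4≡323, 71^8≡211; 13 = 8 + 4 + 1, so 71^13 ≡ 211·323·71 ≡ 190 (mod 469)
Candidate 2: Squares mod 469: 375^1≡375, 375^2≡394, 375^4≡466, 375^8≡9; 13 = 8 + 4 + 1, so 375^13 ≡ 9·466·375 ≡ 193 (mod 469)
Candidate 3: Squares mod 469: 70^1≡70, 70^2≡210, 70^4≡14, 70^8≡196; 13 = 8 + 4 + 1, so 70^13 ≡ 196·14·70 ≡ 259 (mod 469)
  → matches H = 259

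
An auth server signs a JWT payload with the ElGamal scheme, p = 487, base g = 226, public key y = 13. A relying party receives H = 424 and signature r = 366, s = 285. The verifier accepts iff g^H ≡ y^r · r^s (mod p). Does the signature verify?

does not verify

Left side g^H mod p:
Squares mod 487: 226^1≡226, 226^2≡428, 226^4≡72, 226^8≡314, 226^16≡222, 226^32≡97, 226^64≡156, 226^128≡473, 226^256≡196
424 = 256 + 128 + 32 + 8, so 226^424 ≡ 196·473·97·314 ≡ 240 (mod 487)
Right side y^r · r^s mod p:
Squares mod 487: 13^1≡13, 13^2≡169, 13^4≡315, 13^8≡364, 13^16≡32, 13^32≡50, 13^64≡65, 13^128≡329, 13^256≡127
366 = 256 + 64 + 32 + 8 + 4 + 2, so 13^366 ≡ 127·65·50·364·315·169 ≡ 84 (mod 487)
Squares mod 487: 366^1≡366, 366^2≡31, 366^4≡474, 366^8≡169, 366^16≡315, 366^32≡364, 366^64≡32, 366^128≡50, 366^256≡65
285 = 256 + 16 + 8 + 4 + 1, so 366^285 ≡ 65·315·169·474·366 ≡ 96 (mod 487)
84·96 = 8064 ≡ 272 (mod 487)
240 ≠ 272, so verification fails.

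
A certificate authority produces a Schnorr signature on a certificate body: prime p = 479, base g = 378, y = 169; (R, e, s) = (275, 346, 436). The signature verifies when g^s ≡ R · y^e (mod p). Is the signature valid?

invalid

g^s mod p:
378^2 = 142884 ≡ 142
378^4 ≡ 142^2 = 20164 ≡ 46
378^8 ≡ 46^2 = 2116 ≡ 200
378^16 ≡ 200^2 = 40000 ≡ 243
378^32 ≡ 243^2 = 59049 ≡ 132
378^64 ≡ 132^2 = 17424 ≡ 180
378^128 ≡ 180^2 = 32400 ≡ 307
378^256 ≡ 307^2 = 94249 ≡ 365
436 = 256 + 128 + 32 + 16 + 4, so 378^436 ≡ 365·307·132·243·46 ≡ 292 (mod 479)
R · y^e mod p:
169^2 = 28561 ≡ 300
169^4 ≡ 300^2 = 90000 ≡ 427
169^8 ≡ 427^2 = 182329 ≡ 309
169^16 ≡ 309^2 = 95481 ≡ 160
169^32 ≡ 160^2 = 25600 ≡ 213
169^64 ≡ 213^2 = 45369 ≡ 343
169^128 ≡ 343^2 = 117649 ≡ 294
169^256 ≡ 294^2 = 86436 ≡ 216
346 = 256 + 64 + 16 + 8 + 2, so 169^346 ≡ 216·343·160·309·300 ≡ 12 (mod 479)
275·12 = 3300 ≡ 426 (mod 479)
292 ≠ 426; the check fails.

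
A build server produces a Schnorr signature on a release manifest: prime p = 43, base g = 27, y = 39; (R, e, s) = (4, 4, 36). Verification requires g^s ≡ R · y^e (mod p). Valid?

no

g^s mod p:
27^2 = 729 ≡ 41
27^4 ≡ 41^2 = 1681 ≡ 4
27^8 ≡ 4^2 = 16
27^16 ≡ 16^2 = 256 ≡ 41
27^32 ≡ 41^2 = 1681 ≡ 4
36 = 32 + 4, so 27^36 ≡ 4·4 ≡ 16 (mod 43)
R · y^e mod p:
39^2 = 1521 ≡ 16
39^4 ≡ 16^2 = 256 ≡ 41
4·41 = 164 ≡ 35 (mod 43)
16 ≠ 35; the check fails.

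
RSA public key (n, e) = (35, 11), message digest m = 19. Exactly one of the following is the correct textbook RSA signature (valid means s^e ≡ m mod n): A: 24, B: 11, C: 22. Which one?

Candidate A: Squares mod 35: 24^1≡24, 24^2≡16, 24^4≡11, 24^8≡16; 11 = 8 + 2 + 1, so 24^11 ≡ 16·16·24 ≡ 19 (mod 35)
  → matches m = 19
Candidate B: Squares mod 35: 11^1≡11, 11^2≡16, 11^4≡11, 11^8≡16; 11 = 8 + 2 + 1, so 11^11 ≡ 16·16·11 ≡ 16 (mod 35)
Candidate C: Squares mod 35: 22^1≡22, 22^2≡29, 22^4≡1, 22^8≡1; 11 = 8 + 2 + 1, so 22^11 ≡ 1·29·22 ≡ 8 (mod 35)

A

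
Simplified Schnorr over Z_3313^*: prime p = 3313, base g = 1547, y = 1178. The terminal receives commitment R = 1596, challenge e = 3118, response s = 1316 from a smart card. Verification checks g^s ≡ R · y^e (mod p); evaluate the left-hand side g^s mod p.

562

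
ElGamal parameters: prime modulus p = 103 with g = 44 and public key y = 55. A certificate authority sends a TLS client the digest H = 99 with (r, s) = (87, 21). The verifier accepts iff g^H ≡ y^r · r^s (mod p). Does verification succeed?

passes

Left side g^H mod p:
44^2 = 1936 ≡ 82
44^4 ≡ 82^2 = 6724 ≡ 29
44^8 ≡ 29^2 = 841 ≡ 17
44^16 ≡ 17^2 = 289 ≡ 83
44^32 ≡ 83^2 = 6889 ≡ 91
44^64 ≡ 91^2 = 8281 ≡ 41
99 = 64 + 32 + 2 + 1, so 44^99 ≡ 41·91·82·44 ≡ 69 (mod 103)
Right side y^r · r^s mod p:
55^2 = 3025 ≡ 38
55^4 ≡ 38^2 = 1444 ≡ 2
55^8 ≡ 2^2 = 4
55^16 ≡ 4^2 = 16
55^32 ≡ 16^2 = 256 ≡ 50
55^64 ≡ 50^2 = 2500 ≡ 28
87 = 64 + 16 + 4 + 2 + 1, so 55^87 ≡ 28·16·2·38·55 ≡ 100 (mod 103)
87^2 = 7569 ≡ 50
87^4 ≡ 50^2 = 2500 ≡ 28
87^8 ≡ 28^2 = 784 ≡ 63
87^16 ≡ 63^2 = 3969 ≡ 55
21 = 16 + 4 + 1, so 87^21 ≡ 55·28·87 ≡ 80 (mod 103)
100·80 = 8000 ≡ 69 (mod 103)
69 ≡ 69 (mod 103), so the signature is genuine.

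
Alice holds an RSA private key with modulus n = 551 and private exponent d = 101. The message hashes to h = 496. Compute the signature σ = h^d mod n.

h^2 ≡ 496^2 = 246016 ≡ 270
h^4 ≡ 270^2 = 72900 ≡ 168
h^8 ≡ 168^2 = 28224 ≡ 123
h^16 ≡ 123^2 = 15129 ≡ 252
h^32 ≡ 252^2 = 63504 ≡ 139
h^64 ≡ 139^2 = 19321 ≡ 36
101 = 64 + 32 + 4 + 1, so h^101 ≡ 36·139·168·496 ≡ 205 (mod 551)

205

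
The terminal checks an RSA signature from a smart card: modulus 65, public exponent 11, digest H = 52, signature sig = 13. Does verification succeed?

passes

sig^2 ≡ 13^2 = 169 ≡ 39
sig^4 ≡ 39^2 = 1521 ≡ 26
sig^8 ≡ 26^2 = 676 ≡ 26
11 = 8 + 2 + 1, so sig^11 ≡ 26·39·13 ≡ 52 (mod 65)
Since 52 equals the digest 52, verification succeeds.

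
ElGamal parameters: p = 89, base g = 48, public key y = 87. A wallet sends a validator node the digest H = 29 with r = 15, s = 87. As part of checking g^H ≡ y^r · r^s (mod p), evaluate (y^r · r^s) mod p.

82

87^2 = 7569 ≡ 4
87^4 ≡ 4^2 = 16
87^8 ≡ 16^2 = 256 ≡ 78
15 = 8 + 4 + 2 + 1, so 87^15 ≡ 78·16·4·87 ≡ 73 (mod 89)
15^2 = 225 ≡ 47
15^4 ≡ 47^2 = 2209 ≡ 73
15^8 ≡ 73^2 = 5329 ≡ 78
15^16 ≡ 78^2 = 6084 ≡ 32
15^32 ≡ 32^2 = 1024 ≡ 45
15^64 ≡ 45^2 = 2025 ≡ 67
87 = 64 + 16 + 4 + 2 + 1, so 15^87 ≡ 67·32·73·47·15 ≡ 6 (mod 89)
y^r · r^s ≡ 73·6 = 438 ≡ 82 (mod 89)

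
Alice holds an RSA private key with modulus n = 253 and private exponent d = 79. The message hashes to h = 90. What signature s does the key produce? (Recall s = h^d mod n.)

226

Squares mod 253: h^1≡90, h^2≡4, h^4≡16, h^8≡3, h^16≡9, h^32≡81, h^64≡236
79 = 64 + 8 + 4 + 2 + 1, so h^79 ≡ 236·3·16·4·90 ≡ 226 (mod 253)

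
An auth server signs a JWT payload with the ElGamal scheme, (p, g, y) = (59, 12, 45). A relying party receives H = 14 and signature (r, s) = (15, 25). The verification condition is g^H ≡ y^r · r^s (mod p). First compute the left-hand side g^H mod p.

51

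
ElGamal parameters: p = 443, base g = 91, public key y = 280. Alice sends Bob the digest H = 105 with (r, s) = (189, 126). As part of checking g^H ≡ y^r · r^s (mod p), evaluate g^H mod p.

413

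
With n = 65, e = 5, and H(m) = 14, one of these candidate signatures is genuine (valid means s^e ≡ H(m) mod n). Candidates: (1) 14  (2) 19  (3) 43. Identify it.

1

Candidate 1: Squares mod 65: 14^1≡14, 14^2≡1, 14^4≡1; 5 = 4 + 1, so 14^5 ≡ 1·14 ≡ 14 (mod 65)
  → matches H(m) = 14
Candidate 2: Squares mod 65: 19^1≡19, 19^2≡36, 19^4≡61; 5 = 4 + 1, so 19^5 ≡ 61·19 ≡ 54 (mod 65)
Candidate 3: Squares mod 65: 43^1≡43, 43^2≡29, 43^4≡61; 5 = 4 + 1, so 43^5 ≡ 61·43 ≡ 23 (mod 65)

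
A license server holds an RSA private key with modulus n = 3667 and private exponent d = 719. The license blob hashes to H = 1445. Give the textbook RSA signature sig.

457

Squares mod 3667: H^1≡1445, H^2≡1502, H^4≡799, H^8≡343, H^16≡305, H^32≡1350, H^64≡1, H^128≡1, H^256≡1, H^512≡1
719 = 512 + 128 + 64 + 8 + 4 + 2 + 1, so H^719 ≡ 1·1·1·343·799·1502·1445 ≡ 457 (mod 3667)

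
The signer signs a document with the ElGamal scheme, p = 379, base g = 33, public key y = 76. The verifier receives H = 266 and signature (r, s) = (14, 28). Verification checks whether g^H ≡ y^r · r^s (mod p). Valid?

Left side g^H mod p:
33^2 = 1089 ≡ 331
33^4 ≡ 331^2 = 109561 ≡ 30
33^8 ≡ 30^2 = 900 ≡ 142
33^16 ≡ 142^2 = 20164 ≡ 77
33^32 ≡ 77^2 = 5929 ≡ 244
33^64 ≡ 244^2 = 59536 ≡ 33
33^128 ≡ 33^2 = 1089 ≡ 331
33^256 ≡ 331^2 = 109561 ≡ 30
266 = 256 + 8 + 2, so 33^266 ≡ 30·142·331 ≡ 180 (mod 379)
Right side y^r · r^s mod p:
76^2 = 5776 ≡ 91
76^4 ≡ 91^2 = 8281 ≡ 322
76^8 ≡ 322^2 = 103684 ≡ 217
14 = 8 + 4 + 2, so 76^14 ≡ 217·322·91 ≡ 51 (mod 379)
14^2 = 196
14^4 ≡ 196^2 = 38416 ≡ 137
14^8 ≡ 137^2 = 18769 ≡ 198
14^16 ≡ 198^2 = 39204 ≡ 167
28 = 16 + 8 + 4, so 14^28 ≡ 167·198·137 ≡ 234 (mod 379)
51·234 = 11934 ≡ 185 (mod 379)
180 ≠ 185, so verification fails.

no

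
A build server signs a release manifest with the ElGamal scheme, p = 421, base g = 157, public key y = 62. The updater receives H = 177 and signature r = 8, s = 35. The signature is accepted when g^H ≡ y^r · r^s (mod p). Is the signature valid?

Left side g^H mod p:
157^2 = 24649 ≡ 231
157^4 ≡ 231^2 = 53361 ≡ 315
157^8 ≡ 315^2 = 99225 ≡ 290
157^16 ≡ 290^2 = 84100 ≡ 321
157^32 ≡ 321^2 = 103041 ≡ 317
157^64 ≡ 317^2 = 100489 ≡ 291
157^128 ≡ 291^2 = 84681 ≡ 60
177 = 128 + 32 + 16 + 1, so 157^177 ≡ 60·317·321·157 ≡ 37 (mod 421)
Right side y^r · r^s mod p:
62^2 = 3844 ≡ 55
62^4 ≡ 55^2 = 3025 ≡ 78
62^8 ≡ 78^2 = 6084 ≡ 190
8^2 = 64
8^4 ≡ 64^2 = 4096 ≡ 307
8^8 ≡ 307^2 = 94249 ≡ 366
8^16 ≡ 366^2 = 133956 ≡ 78
8^32 ≡ 78^2 = 6084 ≡ 190
35 = 32 + 2 + 1, so 8^35 ≡ 190·64·8 ≡ 29 (mod 421)
190·29 = 5510 ≡ 37 (mod 421)
37 ≡ 37 (mod 421), so the signature is genuine.

valid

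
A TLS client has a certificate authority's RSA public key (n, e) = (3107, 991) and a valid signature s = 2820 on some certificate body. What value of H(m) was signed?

s^2 ≡ 2820^2 = 7952400 ≡ 1587
s^4 ≡ 1587^2 = 2518569 ≡ 1899
s^8 ≡ 1899^2 = 3606201 ≡ 2081
s^16 ≡ 2081^2 = 4330561 ≡ 2510
s^32 ≡ 2510^2 = 6300100 ≡ 2211
s^64 ≡ 2211^2 = 4888521 ≡ 1210
s^128 ≡ 1210^2 = 1464100 ≡ 703
s^256 ≡ 703^2 = 494209 ≡ 196
s^512 ≡ 196^2 = 38416 ≡ 1132
991 = 512 + 256 + 128 + 64 + 16 + 8 + 4 + 2 + 1, so s^991 ≡ 1132·196·703·1210·2510·2081·1899·1587·2820 ≡ 207 (mod 3107)

207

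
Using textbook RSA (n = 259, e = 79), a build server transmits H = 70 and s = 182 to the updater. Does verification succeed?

s^79 mod 259 = 70
s^79 mod 259 = 70 matches H.

passes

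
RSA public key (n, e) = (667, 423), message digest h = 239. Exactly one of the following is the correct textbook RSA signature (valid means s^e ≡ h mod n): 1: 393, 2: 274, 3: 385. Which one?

1

Candidate 1: Squares mod 667: 393^1≡393, 393^2≡372, 393^4≡315, 393^8≡509, 393^16≡285, 393^32≡518, 393^64≡190, 393^128≡82, 393^256≡54; 423 = 256 + 128 + 32 + 4 + 2 + 1, so 393^423 ≡ 54·82·518·315·372·393 ≡ 239 (mod 667)
  → matches h = 239
Candidate 2: Squares mod 667: 274^1≡274, 274^2≡372, 274^4≡315, 274^8≡509, 274^16≡285, 274^32≡518, 274^64≡190, 274^128≡82, 274^256≡54; 423 = 256 + 128 + 32 + 4 + 2 + 1, so 274^423 ≡ 54·82·518·315·372·274 ≡ 428 (mod 667)
Candidate 3: Squares mod 667: 385^1≡385, 385^2≡151, 385^4≡123, 385^8≡455, 385^16≡255, 385^32≡326, 385^64≡223, 385^128≡371, 385^256≡239; 423 = 256 + 128 + 32 + 4 + 2 + 1, so 385^423 ≡ 239·371·326·123·151·385 ≡ 251 (mod 667)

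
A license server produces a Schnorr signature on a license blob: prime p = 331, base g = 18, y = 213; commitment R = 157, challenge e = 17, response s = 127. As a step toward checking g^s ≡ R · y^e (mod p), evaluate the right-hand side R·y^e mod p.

Squares mod 331: 213^1≡213, 213^2≡22, 213^4≡153, 213^8≡239, 213^16≡189
17 = 16 + 1, so 213^17 ≡ 189·213 ≡ 206 (mod 331)
R · y^e ≡ 157·206 = 32342 ≡ 235 (mod 331)

235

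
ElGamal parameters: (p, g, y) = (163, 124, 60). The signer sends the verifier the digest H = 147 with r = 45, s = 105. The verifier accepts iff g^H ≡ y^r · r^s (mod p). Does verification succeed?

passes

Left side g^H mod p:
Squares mod 163: 124^1≡124, 124^2≡54, 124^4≡145, 124^8≡161, 124^16≡4, 124^32≡16, 124^64≡93, 124^128≡10
147 = 128 + 16 + 2 + 1, so 124^147 ≡ 10·4·54·124 ≡ 31 (mod 163)
Right side y^r · r^s mod p:
Squares mod 163: 60^1≡60, 60^2≡14, 60^4≡33, 60^8≡111, 60^16≡96, 60^32≡88
45 = 32 + 8 + 4 + 1, so 60^45 ≡ 88·111·33·60 ≡ 38 (mod 163)
Squares mod 163: 45^1≡45, 45^2≡69, 45^4≡34, 45^8≡15, 45^16≡62, 45^32≡95, 45^64≡60
105 = 64 + 32 + 8 + 1, so 45^105 ≡ 60·95·15·45 ≡ 48 (mod 163)
38·48 = 1824 ≡ 31 (mod 163)
31 ≡ 31 (mod 163), so the signature is genuine.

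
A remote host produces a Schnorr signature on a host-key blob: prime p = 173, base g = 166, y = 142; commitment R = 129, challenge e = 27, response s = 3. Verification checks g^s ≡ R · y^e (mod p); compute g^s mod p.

3

Squares mod 173: 166^1≡166, 166^2≡49
3 = 2 + 1, so 166^3 ≡ 49·166 ≡ 3 (mod 173)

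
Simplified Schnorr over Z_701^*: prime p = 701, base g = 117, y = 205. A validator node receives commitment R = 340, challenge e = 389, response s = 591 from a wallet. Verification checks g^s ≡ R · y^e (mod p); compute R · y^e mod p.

106

205^2 = 42025 ≡ 666
205^4 ≡ 666^2 = 443556 ≡ 524
205^8 ≡ 524^2 = 274576 ≡ 485
205^16 ≡ 485^2 = 235225 ≡ 390
205^32 ≡ 390^2 = 152100 ≡ 684
205^64 ≡ 684^2 = 467856 ≡ 289
205^128 ≡ 289^2 = 83521 ≡ 102
205^256 ≡ 102^2 = 10404 ≡ 590
389 = 256 + 128 + 4 + 1, so 205^389 ≡ 590·102·524·205 ≡ 524 (mod 701)
R · y^e ≡ 340·524 = 178160 ≡ 106 (mod 701)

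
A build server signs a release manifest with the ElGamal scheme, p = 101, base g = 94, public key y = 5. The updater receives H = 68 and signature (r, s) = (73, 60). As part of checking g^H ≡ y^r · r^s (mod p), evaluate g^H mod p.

94^2 = 8836 ≡ 49
94^4 ≡ 49^2 = 2401 ≡ 78
94^8 ≡ 78^2 = 6084 ≡ 24
94^16 ≡ 24^2 = 576 ≡ 71
94^32 ≡ 71^2 = 5041 ≡ 92
94^64 ≡ 92^2 = 8464 ≡ 81
68 = 64 + 4, so 94^68 ≡ 81·78 ≡ 56 (mod 101)

56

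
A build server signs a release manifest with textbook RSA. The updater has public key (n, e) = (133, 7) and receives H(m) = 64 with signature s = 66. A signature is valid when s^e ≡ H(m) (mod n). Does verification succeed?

s^2 ≡ 66^2 = 4356 ≡ 100
s^4 ≡ 100^2 = 10000 ≡ 25
7 = 4 + 2 + 1, so s^7 ≡ 25·100·66 ≡ 80 (mod 133)
s^7 mod 133 = 80, but H(m) = 64.

fails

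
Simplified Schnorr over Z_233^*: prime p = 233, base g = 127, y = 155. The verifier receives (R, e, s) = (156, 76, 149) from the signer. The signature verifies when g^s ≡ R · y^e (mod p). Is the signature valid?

valid

g^s mod p:
Squares mod 233: 127^1≡127, 127^2≡52, 127^4≡141, 127^8≡76, 127^16≡184, 127^32≡71, 127^64≡148, 127^128≡2
149 = 128 + 16 + 4 + 1, so 127^149 ≡ 2·184·141·127 ≡ 70 (mod 233)
R · y^e mod p:
Squares mod 233: 155^1≡155, 155^2≡26, 155^4≡210, 155^8≡63, 155^16≡8, 155^32≡64, 155^64≡135
76 = 64 + 8 + 4, so 155^76 ≡ 135·63·210 ≡ 105 (mod 233)
156·105 = 16380 ≡ 70 (mod 233)
70 ≡ 70 (mod 233); signature holds.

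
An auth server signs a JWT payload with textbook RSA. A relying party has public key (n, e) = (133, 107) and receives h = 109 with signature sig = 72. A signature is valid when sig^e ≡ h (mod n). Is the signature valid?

sig^2 ≡ 72^2 = 5184 ≡ 130
sig^4 ≡ 130^2 = 16900 ≡ 9
sig^8 ≡ 9^2 = 81
sig^16 ≡ 81^2 = 6561 ≡ 44
sig^32 ≡ 44^2 = 1936 ≡ 74
sig^64 ≡ 74^2 = 5476 ≡ 23
107 = 64 + 32 + 8 + 2 + 1, so sig^107 ≡ 23·74·81·130·72 ≡ 109 (mod 133)
109 = h, so the signature checks out.

valid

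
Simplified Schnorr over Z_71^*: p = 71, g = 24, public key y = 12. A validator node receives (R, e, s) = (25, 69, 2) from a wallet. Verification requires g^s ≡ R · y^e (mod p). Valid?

yes

g^s mod p:
Squares mod 71: 24^1≡24, 24^2≡8
24^2 ≡ 8 (mod 71)
R · y^e mod p:
Squares mod 71: 12^1≡12, 12^2≡2, 12^4≡4, 12^8≡16, 12^16≡43, 12^32≡3, 12^64≡9
69 = 64 + 4 + 1, so 12^69 ≡ 9·4·12 ≡ 6 (mod 71)
25·6 = 150 ≡ 8 (mod 71)
8 ≡ 8 (mod 71); signature holds.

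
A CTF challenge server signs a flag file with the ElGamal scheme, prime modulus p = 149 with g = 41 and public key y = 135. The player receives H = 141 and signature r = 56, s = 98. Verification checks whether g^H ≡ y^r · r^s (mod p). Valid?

Left side g^H mod p:
41^2 = 1681 ≡ 42
41^4 ≡ 42^2 = 1764 ≡ 125
41^8 ≡ 125^2 = 15625 ≡ 129
41^16 ≡ 129^2 = 16641 ≡ 102
41^32 ≡ 102^2 = 10404 ≡ 123
41^64 ≡ 123^2 = 15129 ≡ 80
41^128 ≡ 80^2 = 6400 ≡ 142
141 = 128 + 8 + 4 + 1, so 41^141 ≡ 142·129·125·41 ≡ 65 (mod 149)
Right side y^r · r^s mod p:
135^2 = 18225 ≡ 47
135^4 ≡ 47^2 = 2209 ≡ 123
135^8 ≡ 123^2 = 15129 ≡ 80
135^16 ≡ 80^2 = 6400 ≡ 142
135^32 ≡ 142^2 = 20164 ≡ 49
56 = 32 + 16 + 8, so 135^56 ≡ 49·142·80 ≡ 125 (mod 149)
56^2 = 3136 ≡ 7
56^4 ≡ 7^2 = 49
56^8 ≡ 49^2 = 2401 ≡ 17
56^16 ≡ 17^2 = 289 ≡ 140
56^32 ≡ 140^2 = 19600 ≡ 81
56^64 ≡ 81^2 = 6561 ≡ 5
98 = 64 + 32 + 2, so 56^98 ≡ 5·81·7 ≡ 4 (mod 149)
125·4 = 500 ≡ 53 (mod 149)
65 ≠ 53, so verification fails.

no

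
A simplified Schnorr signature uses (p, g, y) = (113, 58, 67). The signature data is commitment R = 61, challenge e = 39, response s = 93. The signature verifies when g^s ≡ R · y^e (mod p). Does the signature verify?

g^s mod p:
58^2 = 3364 ≡ 87
58^4 ≡ 87^2 = 7569 ≡ 111
58^8 ≡ 111^2 = 12321 ≡ 4
58^16 ≡ 4^2 = 16
58^32 ≡ 16^2 = 256 ≡ 30
58^64 ≡ 30^2 = 900 ≡ 109
93 = 64 + 16 + 8 + 4 + 1, so 58^93 ≡ 109·16·4·111·58 ≡ 90 (mod 113)
R · y^e mod p:
67^2 = 4489 ≡ 82
67^4 ≡ 82^2 = 6724 ≡ 57
67^8 ≡ 57^2 = 3249 ≡ 85
67^16 ≡ 85^2 = 7225 ≡ 106
67^32 ≡ 106^2 = 11236 ≡ 49
39 = 32 + 4 + 2 + 1, so 67^39 ≡ 49·57·82·67 ≡ 20 (mod 113)
61·20 = 1220 ≡ 90 (mod 113)
90 ≡ 90 (mod 113); signature holds.

verifies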